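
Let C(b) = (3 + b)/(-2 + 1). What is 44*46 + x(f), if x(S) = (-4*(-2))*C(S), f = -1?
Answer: 2008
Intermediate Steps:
C(b) = -3 - b (C(b) = (3 + b)/(-1) = (3 + b)*(-1) = -3 - b)
x(S) = -24 - 8*S (x(S) = (-4*(-2))*(-3 - S) = 8*(-3 - S) = -24 - 8*S)
44*46 + x(f) = 44*46 + (-24 - 8*(-1)) = 2024 + (-24 + 8) = 2024 - 16 = 2008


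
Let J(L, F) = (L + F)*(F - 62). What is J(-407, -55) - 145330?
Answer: -91276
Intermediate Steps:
J(L, F) = (-62 + F)*(F + L) (J(L, F) = (F + L)*(-62 + F) = (-62 + F)*(F + L))
J(-407, -55) - 145330 = ((-55)² - 62*(-55) - 62*(-407) - 55*(-407)) - 145330 = (3025 + 3410 + 25234 + 22385) - 145330 = 54054 - 145330 = -91276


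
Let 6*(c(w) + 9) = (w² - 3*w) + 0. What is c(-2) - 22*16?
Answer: -1078/3 ≈ -359.33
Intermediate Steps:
c(w) = -9 - w/2 + w²/6 (c(w) = -9 + ((w² - 3*w) + 0)/6 = -9 + (w² - 3*w)/6 = -9 + (-w/2 + w²/6) = -9 - w/2 + w²/6)
c(-2) - 22*16 = (-9 - ½*(-2) + (⅙)*(-2)²) - 22*16 = (-9 + 1 + (⅙)*4) - 352 = (-9 + 1 + ⅔) - 352 = -22/3 - 352 = -1078/3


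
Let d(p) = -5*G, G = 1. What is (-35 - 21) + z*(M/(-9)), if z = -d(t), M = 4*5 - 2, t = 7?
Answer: -66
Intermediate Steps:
M = 18 (M = 20 - 2 = 18)
d(p) = -5 (d(p) = -5*1 = -5)
z = 5 (z = -1*(-5) = 5)
(-35 - 21) + z*(M/(-9)) = (-35 - 21) + 5*(18/(-9)) = -56 + 5*(18*(-1/9)) = -56 + 5*(-2) = -56 - 10 = -66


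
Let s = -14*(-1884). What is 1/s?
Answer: 1/26376 ≈ 3.7913e-5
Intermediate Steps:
s = 26376
1/s = 1/26376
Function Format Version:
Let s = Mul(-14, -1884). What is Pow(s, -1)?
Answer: Rational(1, 26376) ≈ 3.7913e-5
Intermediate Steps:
s = 26376
Pow(s, -1) = Pow(26376, -1) = Rational(1, 26376)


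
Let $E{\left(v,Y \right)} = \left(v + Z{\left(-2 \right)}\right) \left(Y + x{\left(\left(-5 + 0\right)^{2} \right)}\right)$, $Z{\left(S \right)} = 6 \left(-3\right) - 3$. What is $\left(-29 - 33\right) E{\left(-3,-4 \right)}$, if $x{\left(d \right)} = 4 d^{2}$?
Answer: $3714048$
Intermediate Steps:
$Z{\left(S \right)} = -21$ ($Z{\left(S \right)} = -18 - 3 = -21$)
$E{\left(v,Y \right)} = \left(-21 + v\right) \left(2500 + Y\right)$ ($E{\left(v,Y \right)} = \left(v - 21\right) \left(Y + 4 \left(\left(-5 + 0\right)^{2}\right)^{2}\right) = \left(-21 + v\right) \left(Y + 4 \left(\left(-5\right)^{2}\right)^{2}\right) = \left(-21 + v\right) \left(Y + 4 \cdot 25^{2}\right) = \left(-21 + v\right) \left(Y + 4 \cdot 625\right) = \left(-21 + v\right) \left(Y + 2500\right) = \left(-21 + v\right) \left(2500 + Y\right)$)
$\left(-29 - 33\right) E{\left(-3,-4 \right)} = \left(-29 - 33\right) \left(-52500 - -84 + 2500 \left(-3\right) - -12\right) = - 62 \left(-52500 + 84 - 7500 + 12\right) = \left(-62\right) \left(-59904\right) = 3714048$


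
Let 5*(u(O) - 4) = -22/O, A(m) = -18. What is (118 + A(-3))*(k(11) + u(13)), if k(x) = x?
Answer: 19060/13 ≈ 1466.2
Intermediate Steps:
u(O) = 4 - 22/(5*O) (u(O) = 4 + (-22/O)/5 = 4 - 22/(5*O))
(118 + A(-3))*(k(11) + u(13)) = (118 - 18)*(11 + (4 - 22/5/13)) = 100*(11 + (4 - 22/5*1/13)) = 100*(11 + (4 - 22/65)) = 100*(11 + 238/65) = 100*(953/65) = 19060/13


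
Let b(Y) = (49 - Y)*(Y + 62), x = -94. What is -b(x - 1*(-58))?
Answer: -2210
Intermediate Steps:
b(Y) = (49 - Y)*(62 + Y)
-b(x - 1*(-58)) = -(3038 - (-94 - 1*(-58))² - 13*(-94 - 1*(-58))) = -(3038 - (-94 + 58)² - 13*(-94 + 58)) = -(3038 - 1*(-36)² - 13*(-36)) = -(3038 - 1*1296 + 468) = -(3038 - 1296 + 468) = -1*2210 = -2210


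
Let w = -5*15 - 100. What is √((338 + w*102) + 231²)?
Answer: √35849 ≈ 189.34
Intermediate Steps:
w = -175 (w = -75 - 100 = -175)
√((338 + w*102) + 231²) = √((338 - 175*102) + 231²) = √((338 - 17850) + 53361) = √(-17512 + 53361) = √35849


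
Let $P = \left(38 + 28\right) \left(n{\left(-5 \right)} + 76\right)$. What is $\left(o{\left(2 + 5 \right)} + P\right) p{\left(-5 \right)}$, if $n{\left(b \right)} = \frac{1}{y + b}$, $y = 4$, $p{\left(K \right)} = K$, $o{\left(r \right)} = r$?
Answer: $-24785$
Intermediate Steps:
$n{\left(b \right)} = \frac{1}{4 + b}$
$P = 4950$ ($P = \left(38 + 28\right) \left(\frac{1}{4 - 5} + 76\right) = 66 \left(\frac{1}{-1} + 76\right) = 66 \left(-1 + 76\right) = 66 \cdot 75 = 4950$)
$\left(o{\left(2 + 5 \right)} + P\right) p{\left(-5 \right)} = \left(\left(2 + 5\right) + 4950\right) \left(-5\right) = \left(7 + 4950\right) \left(-5\right) = 4957 \left(-5\right) = -24785$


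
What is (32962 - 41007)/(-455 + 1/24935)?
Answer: 200602075/11345424 ≈ 17.681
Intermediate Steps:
(32962 - 41007)/(-455 + 1/24935) = -8045/(-455 + 1/24935) = -8045/(-11345424/24935) = -8045*(-24935/11345424) = 200602075/11345424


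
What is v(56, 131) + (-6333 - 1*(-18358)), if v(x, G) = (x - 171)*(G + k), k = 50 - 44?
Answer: -3730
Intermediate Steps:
k = 6
v(x, G) = (-171 + x)*(6 + G) (v(x, G) = (x - 171)*(G + 6) = (-171 + x)*(6 + G))
v(56, 131) + (-6333 - 1*(-18358)) = (-1026 - 171*131 + 6*56 + 131*56) + (-6333 - 1*(-18358)) = (-1026 - 22401 + 336 + 7336) + (-6333 + 18358) = -15755 + 12025 = -3730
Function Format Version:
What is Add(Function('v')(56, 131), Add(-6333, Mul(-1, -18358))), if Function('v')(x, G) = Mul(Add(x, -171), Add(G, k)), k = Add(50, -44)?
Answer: -3730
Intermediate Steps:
k = 6
Function('v')(x, G) = Mul(Add(-171, x), Add(6, G)) (Function('v')(x, G) = Mul(Add(x, -171), Add(G, 6)) = Mul(Add(-171, x), Add(6, G)))
Add(Function('v')(56, 131), Add(-6333, Mul(-1, -18358))) = Add(Add(-1026, Mul(-171, 131), Mul(6, 56), Mul(131, 56)), Add(-6333, Mul(-1, -18358))) = Add(Add(-1026, -22401, 336, 7336), Add(-6333, 18358)) = Add(-15755, 12025) = -3730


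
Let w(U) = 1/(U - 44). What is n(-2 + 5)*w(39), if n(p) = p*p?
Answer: -9/5 ≈ -1.8000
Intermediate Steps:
n(p) = p²
w(U) = 1/(-44 + U)
n(-2 + 5)*w(39) = (-2 + 5)²/(-44 + 39) = 3²/(-5) = 9*(-⅕) = -9/5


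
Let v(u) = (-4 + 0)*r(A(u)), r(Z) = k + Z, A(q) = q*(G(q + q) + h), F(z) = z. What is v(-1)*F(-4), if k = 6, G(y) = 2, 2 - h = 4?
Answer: 96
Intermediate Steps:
h = -2 (h = 2 - 1*4 = 2 - 4 = -2)
A(q) = 0 (A(q) = q*(2 - 2) = q*0 = 0)
r(Z) = 6 + Z
v(u) = -24 (v(u) = (-4 + 0)*(6 + 0) = -4*6 = -24)
v(-1)*F(-4) = -24*(-4) = 96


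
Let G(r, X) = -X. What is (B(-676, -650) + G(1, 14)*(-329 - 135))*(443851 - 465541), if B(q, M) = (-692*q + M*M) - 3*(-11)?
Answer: -19452047490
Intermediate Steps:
B(q, M) = 33 + M² - 692*q (B(q, M) = (-692*q + M²) + 33 = (M² - 692*q) + 33 = 33 + M² - 692*q)
(B(-676, -650) + G(1, 14)*(-329 - 135))*(443851 - 465541) = ((33 + (-650)² - 692*(-676)) + (-1*14)*(-329 - 135))*(443851 - 465541) = ((33 + 422500 + 467792) - 14*(-464))*(-21690) = (890325 + 6496)*(-21690) = 896821*(-21690) = -19452047490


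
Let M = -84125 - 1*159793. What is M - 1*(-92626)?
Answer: -151292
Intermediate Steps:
M = -243918 (M = -84125 - 159793 = -243918)
M - 1*(-92626) = -243918 - 1*(-92626) = -243918 + 92626 = -151292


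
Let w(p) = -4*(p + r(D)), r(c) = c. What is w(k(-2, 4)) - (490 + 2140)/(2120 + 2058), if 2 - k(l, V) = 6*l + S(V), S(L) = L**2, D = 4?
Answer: -18027/2089 ≈ -8.6295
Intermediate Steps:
k(l, V) = 2 - V**2 - 6*l (k(l, V) = 2 - (6*l + V**2) = 2 - (V**2 + 6*l) = 2 + (-V**2 - 6*l) = 2 - V**2 - 6*l)
w(p) = -16 - 4*p (w(p) = -4*(p + 4) = -4*(4 + p) = -16 - 4*p)
w(k(-2, 4)) - (490 + 2140)/(2120 + 2058) = (-16 - 4*(2 - 1*4**2 - 6*(-2))) - (490 + 2140)/(2120 + 2058) = (-16 - 4*(2 - 1*16 + 12)) - 2630/4178 = (-16 - 4*(2 - 16 + 12)) - 2630/4178 = (-16 - 4*(-2)) - 1*1315/2089 = (-16 + 8) - 1315/2089 = -8 - 1315/2089 = -18027/2089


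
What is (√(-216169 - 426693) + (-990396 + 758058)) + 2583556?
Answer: 2351218 + I*√642862 ≈ 2.3512e+6 + 801.79*I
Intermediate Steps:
(√(-216169 - 426693) + (-990396 + 758058)) + 2583556 = (√(-642862) - 232338) + 2583556 = (I*√642862 - 232338) + 2583556 = (-232338 + I*√642862) + 2583556 = 2351218 + I*√642862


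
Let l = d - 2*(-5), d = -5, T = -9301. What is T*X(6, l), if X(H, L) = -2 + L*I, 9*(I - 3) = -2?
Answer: -995207/9 ≈ -1.1058e+5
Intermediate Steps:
I = 25/9 (I = 3 + (⅑)*(-2) = 3 - 2/9 = 25/9 ≈ 2.7778)
l = 5 (l = -5 - 2*(-5) = -5 + 10 = 5)
X(H, L) = -2 + 25*L/9 (X(H, L) = -2 + L*(25/9) = -2 + 25*L/9)
T*X(6, l) = -9301*(-2 + (25/9)*5) = -9301*(-2 + 125/9) = -9301*107/9 = -995207/9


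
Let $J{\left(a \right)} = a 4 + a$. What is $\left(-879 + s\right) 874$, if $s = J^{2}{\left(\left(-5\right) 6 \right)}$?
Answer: $18896754$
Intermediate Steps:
$J{\left(a \right)} = 5 a$ ($J{\left(a \right)} = 4 a + a = 5 a$)
$s = 22500$ ($s = \left(5 \left(\left(-5\right) 6\right)\right)^{2} = \left(5 \left(-30\right)\right)^{2} = \left(-150\right)^{2} = 22500$)
$\left(-879 + s\right) 874 = \left(-879 + 22500\right) 874 = 21621 \cdot 874 = 18896754$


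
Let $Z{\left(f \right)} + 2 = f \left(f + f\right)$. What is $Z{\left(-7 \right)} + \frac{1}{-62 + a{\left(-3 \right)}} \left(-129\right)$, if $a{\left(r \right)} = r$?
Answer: $\frac{6369}{65} \approx 97.985$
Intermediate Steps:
$Z{\left(f \right)} = -2 + 2 f^{2}$ ($Z{\left(f \right)} = -2 + f \left(f + f\right) = -2 + f 2 f = -2 + 2 f^{2}$)
$Z{\left(-7 \right)} + \frac{1}{-62 + a{\left(-3 \right)}} \left(-129\right) = \left(-2 + 2 \left(-7\right)^{2}\right) + \frac{1}{-62 - 3} \left(-129\right) = \left(-2 + 2 \cdot 49\right) + \frac{1}{-65} \left(-129\right) = \left(-2 + 98\right) - - \frac{129}{65} = 96 + \frac{129}{65} = \frac{6369}{65}$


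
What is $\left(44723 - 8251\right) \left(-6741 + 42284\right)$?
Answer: $1296324296$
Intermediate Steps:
$\left(44723 - 8251\right) \left(-6741 + 42284\right) = \left(44723 - 8251\right) 35543 = 36472 \cdot 35543 = 1296324296$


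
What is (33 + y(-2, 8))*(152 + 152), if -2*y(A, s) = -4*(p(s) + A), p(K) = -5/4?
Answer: 8056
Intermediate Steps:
p(K) = -5/4 (p(K) = -5*¼ = -5/4)
y(A, s) = -5/2 + 2*A (y(A, s) = -(-2)*(-5/4 + A) = -(5 - 4*A)/2 = -5/2 + 2*A)
(33 + y(-2, 8))*(152 + 152) = (33 + (-5/2 + 2*(-2)))*(152 + 152) = (33 + (-5/2 - 4))*304 = (33 - 13/2)*304 = (53/2)*304 = 8056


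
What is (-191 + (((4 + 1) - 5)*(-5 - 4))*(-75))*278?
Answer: -53098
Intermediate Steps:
(-191 + (((4 + 1) - 5)*(-5 - 4))*(-75))*278 = (-191 + ((5 - 5)*(-9))*(-75))*278 = (-191 + (0*(-9))*(-75))*278 = (-191 + 0*(-75))*278 = (-191 + 0)*278 = -191*278 = -53098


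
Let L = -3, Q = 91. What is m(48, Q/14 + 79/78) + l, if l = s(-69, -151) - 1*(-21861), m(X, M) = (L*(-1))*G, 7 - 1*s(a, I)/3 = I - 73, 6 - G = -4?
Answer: 22584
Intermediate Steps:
G = 10 (G = 6 - 1*(-4) = 6 + 4 = 10)
s(a, I) = 240 - 3*I (s(a, I) = 21 - 3*(I - 73) = 21 - 3*(-73 + I) = 21 + (219 - 3*I) = 240 - 3*I)
m(X, M) = 30 (m(X, M) = -3*(-1)*10 = 3*10 = 30)
l = 22554 (l = (240 - 3*(-151)) - 1*(-21861) = (240 + 453) + 21861 = 693 + 21861 = 22554)
m(48, Q/14 + 79/78) + l = 30 + 22554 = 22584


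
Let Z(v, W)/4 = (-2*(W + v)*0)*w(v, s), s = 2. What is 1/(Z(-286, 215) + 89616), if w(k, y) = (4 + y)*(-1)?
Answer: 1/89616 ≈ 1.1159e-5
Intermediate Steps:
w(k, y) = -4 - y
Z(v, W) = 0 (Z(v, W) = 4*((-2*(W + v)*0)*(-4 - 1*2)) = 4*(((-2*W - 2*v)*0)*(-4 - 2)) = 4*(0*(-6)) = 4*0 = 0)
1/(Z(-286, 215) + 89616) = 1/(0 + 89616) = 1/89616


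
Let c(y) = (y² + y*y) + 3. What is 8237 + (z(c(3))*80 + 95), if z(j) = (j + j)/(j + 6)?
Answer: 76108/9 ≈ 8456.4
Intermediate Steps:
c(y) = 3 + 2*y² (c(y) = (y² + y²) + 3 = 2*y² + 3 = 3 + 2*y²)
z(j) = 2*j/(6 + j) (z(j) = (2*j)/(6 + j) = 2*j/(6 + j))
8237 + (z(c(3))*80 + 95) = 8237 + ((2*(3 + 2*3²)/(6 + (3 + 2*3²)))*80 + 95) = 8237 + ((2*(3 + 2*9)/(6 + (3 + 2*9)))*80 + 95) = 8237 + ((2*(3 + 18)/(6 + (3 + 18)))*80 + 95) = 8237 + ((2*21/(6 + 21))*80 + 95) = 8237 + ((2*21/27)*80 + 95) = 8237 + ((2*21*(1/27))*80 + 95) = 8237 + ((14/9)*80 + 95) = 8237 + (1120/9 + 95) = 8237 + 1975/9 = 76108/9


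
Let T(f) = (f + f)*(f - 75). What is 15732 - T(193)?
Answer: -29816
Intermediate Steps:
T(f) = 2*f*(-75 + f) (T(f) = (2*f)*(-75 + f) = 2*f*(-75 + f))
15732 - T(193) = 15732 - 2*193*(-75 + 193) = 15732 - 2*193*118 = 15732 - 1*45548 = 15732 - 45548 = -29816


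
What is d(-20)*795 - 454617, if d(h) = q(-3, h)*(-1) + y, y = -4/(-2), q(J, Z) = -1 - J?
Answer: -454617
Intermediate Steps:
y = 2 (y = -4*(-1/2) = 2)
d(h) = 0 (d(h) = (-1 - 1*(-3))*(-1) + 2 = (-1 + 3)*(-1) + 2 = 2*(-1) + 2 = -2 + 2 = 0)
d(-20)*795 - 454617 = 0*795 - 454617 = 0 - 454617 = -454617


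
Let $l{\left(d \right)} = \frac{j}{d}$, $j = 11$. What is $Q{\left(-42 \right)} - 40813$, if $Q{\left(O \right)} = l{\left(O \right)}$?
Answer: $- \frac{1714157}{42} \approx -40813.0$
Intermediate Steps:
$l{\left(d \right)} = \frac{11}{d}$
$Q{\left(O \right)} = \frac{11}{O}$
$Q{\left(-42 \right)} - 40813 = \frac{11}{-42} - 40813 = 11 \left(- \frac{1}{42}\right) - 40813 = - \frac{11}{42} - 40813 = - \frac{1714157}{42}$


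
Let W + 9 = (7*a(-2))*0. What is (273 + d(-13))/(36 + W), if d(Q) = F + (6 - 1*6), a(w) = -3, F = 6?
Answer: 31/3 ≈ 10.333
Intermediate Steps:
d(Q) = 6 (d(Q) = 6 + (6 - 1*6) = 6 + (6 - 6) = 6 + 0 = 6)
W = -9 (W = -9 + (7*(-3))*0 = -9 - 21*0 = -9 + 0 = -9)
(273 + d(-13))/(36 + W) = (273 + 6)/(36 - 9) = 279/27 = 279*(1/27) = 31/3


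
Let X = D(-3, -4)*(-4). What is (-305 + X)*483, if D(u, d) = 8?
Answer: -162771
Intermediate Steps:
X = -32 (X = 8*(-4) = -32)
(-305 + X)*483 = (-305 - 32)*483 = -337*483 = -162771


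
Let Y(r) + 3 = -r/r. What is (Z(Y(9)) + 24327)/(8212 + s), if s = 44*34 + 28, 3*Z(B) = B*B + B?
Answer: 24331/9736 ≈ 2.4991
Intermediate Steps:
Y(r) = -4 (Y(r) = -3 - r/r = -3 - 1*1 = -3 - 1 = -4)
Z(B) = B/3 + B²/3 (Z(B) = (B*B + B)/3 = (B² + B)/3 = (B + B²)/3 = B/3 + B²/3)
s = 1524 (s = 1496 + 28 = 1524)
(Z(Y(9)) + 24327)/(8212 + s) = ((⅓)*(-4)*(1 - 4) + 24327)/(8212 + 1524) = ((⅓)*(-4)*(-3) + 24327)/9736 = (4 + 24327)*(1/9736) = 24331*(1/9736) = 24331/9736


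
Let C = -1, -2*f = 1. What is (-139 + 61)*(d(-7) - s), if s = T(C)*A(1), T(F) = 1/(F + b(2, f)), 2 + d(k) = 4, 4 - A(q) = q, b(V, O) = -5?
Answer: -195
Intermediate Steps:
f = -½ (f = -½*1 = -½ ≈ -0.50000)
A(q) = 4 - q
d(k) = 2 (d(k) = -2 + 4 = 2)
T(F) = 1/(-5 + F) (T(F) = 1/(F - 5) = 1/(-5 + F))
s = -½ (s = (4 - 1*1)/(-5 - 1) = (4 - 1)/(-6) = -⅙*3 = -½ ≈ -0.50000)
(-139 + 61)*(d(-7) - s) = (-139 + 61)*(2 - 1*(-½)) = -78*(2 + ½) = -78*5/2 = -195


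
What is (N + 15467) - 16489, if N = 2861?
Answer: 1839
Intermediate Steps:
(N + 15467) - 16489 = (2861 + 15467) - 16489 = 18328 - 16489 = 1839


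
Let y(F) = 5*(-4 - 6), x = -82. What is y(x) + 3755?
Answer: 3705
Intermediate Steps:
y(F) = -50 (y(F) = 5*(-10) = -50)
y(x) + 3755 = -50 + 3755 = 3705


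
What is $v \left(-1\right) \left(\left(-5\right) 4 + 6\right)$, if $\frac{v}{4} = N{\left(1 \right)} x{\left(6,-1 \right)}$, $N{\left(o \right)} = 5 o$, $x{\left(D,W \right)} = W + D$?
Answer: $1400$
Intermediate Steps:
$x{\left(D,W \right)} = D + W$
$v = 100$ ($v = 4 \cdot 5 \cdot 1 \left(6 - 1\right) = 4 \cdot 5 \cdot 5 = 4 \cdot 25 = 100$)
$v \left(-1\right) \left(\left(-5\right) 4 + 6\right) = 100 \left(-1\right) \left(\left(-5\right) 4 + 6\right) = - 100 \left(-20 + 6\right) = \left(-100\right) \left(-14\right) = 1400$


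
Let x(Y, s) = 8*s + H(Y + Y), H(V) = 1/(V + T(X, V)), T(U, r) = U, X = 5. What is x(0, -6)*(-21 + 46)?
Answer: -1195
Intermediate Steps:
H(V) = 1/(5 + V) (H(V) = 1/(V + 5) = 1/(5 + V))
x(Y, s) = 1/(5 + 2*Y) + 8*s (x(Y, s) = 8*s + 1/(5 + (Y + Y)) = 8*s + 1/(5 + 2*Y) = 1/(5 + 2*Y) + 8*s)
x(0, -6)*(-21 + 46) = ((1 + 8*(-6)*(5 + 2*0))/(5 + 2*0))*(-21 + 46) = ((1 + 8*(-6)*(5 + 0))/(5 + 0))*25 = ((1 + 8*(-6)*5)/5)*25 = ((1 - 240)/5)*25 = ((1/5)*(-239))*25 = -239/5*25 = -1195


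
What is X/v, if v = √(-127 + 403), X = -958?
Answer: -479*√69/69 ≈ -57.665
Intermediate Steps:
v = 2*√69 (v = √276 = 2*√69 ≈ 16.613)
X/v = -958*√69/138 = -479*√69/69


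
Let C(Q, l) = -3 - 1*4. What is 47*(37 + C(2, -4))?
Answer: 1410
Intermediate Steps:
C(Q, l) = -7 (C(Q, l) = -3 - 4 = -7)
47*(37 + C(2, -4)) = 47*(37 - 7) = 47*30 = 1410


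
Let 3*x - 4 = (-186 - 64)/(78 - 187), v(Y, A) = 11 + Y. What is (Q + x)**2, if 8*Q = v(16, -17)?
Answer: 204976489/6843456 ≈ 29.952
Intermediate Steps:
Q = 27/8 (Q = (11 + 16)/8 = (1/8)*27 = 27/8 ≈ 3.3750)
x = 686/327 (x = 4/3 + ((-186 - 64)/(78 - 187))/3 = 4/3 + (-250/(-109))/3 = 4/3 + (-250*(-1/109))/3 = 4/3 + (1/3)*(250/109) = 4/3 + 250/327 = 686/327 ≈ 2.0979)
(Q + x)**2 = (27/8 + 686/327)**2 = (14317/2616)**2 = 204976489/6843456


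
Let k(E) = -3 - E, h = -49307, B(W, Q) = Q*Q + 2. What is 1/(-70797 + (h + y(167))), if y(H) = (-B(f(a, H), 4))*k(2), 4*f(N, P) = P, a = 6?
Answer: -1/120014 ≈ -8.3324e-6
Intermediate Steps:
f(N, P) = P/4
B(W, Q) = 2 + Q² (B(W, Q) = Q² + 2 = 2 + Q²)
y(H) = 90 (y(H) = (-(2 + 4²))*(-3 - 1*2) = (-(2 + 16))*(-3 - 2) = -1*18*(-5) = -18*(-5) = 90)
1/(-70797 + (h + y(167))) = 1/(-70797 + (-49307 + 90)) = 1/(-70797 - 49217) = 1/(-120014) = -1/120014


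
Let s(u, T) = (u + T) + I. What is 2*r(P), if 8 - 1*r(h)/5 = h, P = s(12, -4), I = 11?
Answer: -110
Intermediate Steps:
s(u, T) = 11 + T + u (s(u, T) = (u + T) + 11 = (T + u) + 11 = 11 + T + u)
P = 19 (P = 11 - 4 + 12 = 19)
r(h) = 40 - 5*h
2*r(P) = 2*(40 - 5*19) = 2*(40 - 95) = 2*(-55) = -110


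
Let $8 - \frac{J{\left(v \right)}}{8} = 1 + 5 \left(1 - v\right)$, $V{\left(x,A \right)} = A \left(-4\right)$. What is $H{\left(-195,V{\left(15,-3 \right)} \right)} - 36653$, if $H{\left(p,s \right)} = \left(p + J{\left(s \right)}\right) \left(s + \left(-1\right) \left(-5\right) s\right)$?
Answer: $-14981$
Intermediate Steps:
$V{\left(x,A \right)} = - 4 A$
$J{\left(v \right)} = 16 + 40 v$ ($J{\left(v \right)} = 64 - 8 \left(1 + 5 \left(1 - v\right)\right) = 64 - 8 \left(1 - \left(-5 + 5 v\right)\right) = 64 - 8 \left(6 - 5 v\right) = 64 + \left(-48 + 40 v\right) = 16 + 40 v$)
$H{\left(p,s \right)} = 6 s \left(16 + p + 40 s\right)$ ($H{\left(p,s \right)} = \left(p + \left(16 + 40 s\right)\right) \left(s + \left(-1\right) \left(-5\right) s\right) = \left(16 + p + 40 s\right) \left(s + 5 s\right) = \left(16 + p + 40 s\right) 6 s = 6 s \left(16 + p + 40 s\right)$)
$H{\left(-195,V{\left(15,-3 \right)} \right)} - 36653 = 6 \left(\left(-4\right) \left(-3\right)\right) \left(16 - 195 + 40 \left(\left(-4\right) \left(-3\right)\right)\right) - 36653 = 6 \cdot 12 \left(16 - 195 + 40 \cdot 12\right) - 36653 = 6 \cdot 12 \left(16 - 195 + 480\right) - 36653 = 6 \cdot 12 \cdot 301 - 36653 = 21672 - 36653 = -14981$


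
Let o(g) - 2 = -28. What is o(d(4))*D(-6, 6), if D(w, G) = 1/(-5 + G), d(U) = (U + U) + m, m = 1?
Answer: -26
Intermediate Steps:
d(U) = 1 + 2*U (d(U) = (U + U) + 1 = 2*U + 1 = 1 + 2*U)
o(g) = -26 (o(g) = 2 - 28 = -26)
o(d(4))*D(-6, 6) = -26/(-5 + 6) = -26/1 = -26*1 = -26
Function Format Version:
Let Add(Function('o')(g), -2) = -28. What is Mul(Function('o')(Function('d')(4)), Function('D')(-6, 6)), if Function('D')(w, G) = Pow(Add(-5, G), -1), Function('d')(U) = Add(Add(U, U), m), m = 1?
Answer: -26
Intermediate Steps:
Function('d')(U) = Add(1, Mul(2, U)) (Function('d')(U) = Add(Add(U, U), 1) = Add(Mul(2, U), 1) = Add(1, Mul(2, U)))
Function('o')(g) = -26 (Function('o')(g) = Add(2, -28) = -26)
Mul(Function('o')(Function('d')(4)), Function('D')(-6, 6)) = Mul(-26, Pow(Add(-5, 6), -1)) = Mul(-26, Pow(1, -1)) = Mul(-26, 1) = -26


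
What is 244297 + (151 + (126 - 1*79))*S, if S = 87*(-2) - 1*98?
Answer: 190441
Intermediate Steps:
S = -272 (S = -174 - 98 = -272)
244297 + (151 + (126 - 1*79))*S = 244297 + (151 + (126 - 1*79))*(-272) = 244297 + (151 + (126 - 79))*(-272) = 244297 + (151 + 47)*(-272) = 244297 + 198*(-272) = 244297 - 53856 = 190441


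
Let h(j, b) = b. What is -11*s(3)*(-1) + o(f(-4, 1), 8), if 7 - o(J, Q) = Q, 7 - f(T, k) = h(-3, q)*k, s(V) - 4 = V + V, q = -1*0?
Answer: 109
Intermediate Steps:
q = 0
s(V) = 4 + 2*V (s(V) = 4 + (V + V) = 4 + 2*V)
f(T, k) = 7 (f(T, k) = 7 - 0*k = 7 - 1*0 = 7 + 0 = 7)
o(J, Q) = 7 - Q
-11*s(3)*(-1) + o(f(-4, 1), 8) = -11*(4 + 2*3)*(-1) + (7 - 1*8) = -11*(4 + 6)*(-1) + (7 - 8) = -110*(-1) - 1 = -11*(-10) - 1 = 110 - 1 = 109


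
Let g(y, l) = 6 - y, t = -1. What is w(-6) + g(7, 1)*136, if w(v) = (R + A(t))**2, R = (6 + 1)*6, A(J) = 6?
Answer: 2168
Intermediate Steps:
R = 42 (R = 7*6 = 42)
w(v) = 2304 (w(v) = (42 + 6)**2 = 48**2 = 2304)
w(-6) + g(7, 1)*136 = 2304 + (6 - 1*7)*136 = 2304 + (6 - 7)*136 = 2304 - 1*136 = 2304 - 136 = 2168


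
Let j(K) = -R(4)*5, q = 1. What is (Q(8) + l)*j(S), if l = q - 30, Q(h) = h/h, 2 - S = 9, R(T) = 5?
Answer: 700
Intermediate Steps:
S = -7 (S = 2 - 1*9 = 2 - 9 = -7)
Q(h) = 1
j(K) = -25 (j(K) = -1*5*5 = -5*5 = -25)
l = -29 (l = 1 - 30 = -29)
(Q(8) + l)*j(S) = (1 - 29)*(-25) = -28*(-25) = 700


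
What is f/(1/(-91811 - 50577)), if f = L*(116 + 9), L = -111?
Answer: 1975633500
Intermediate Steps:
f = -13875 (f = -111*(116 + 9) = -111*125 = -13875)
f/(1/(-91811 - 50577)) = -13875/(1/(-91811 - 50577)) = -13875/(1/(-142388)) = -13875/(-1/142388) = -13875*(-142388) = 1975633500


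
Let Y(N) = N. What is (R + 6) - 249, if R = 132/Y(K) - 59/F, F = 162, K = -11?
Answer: -41369/162 ≈ -255.36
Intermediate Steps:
R = -2003/162 (R = 132/(-11) - 59/162 = 132*(-1/11) - 59*1/162 = -12 - 59/162 = -2003/162 ≈ -12.364)
(R + 6) - 249 = (-2003/162 + 6) - 249 = -1031/162 - 249 = -41369/162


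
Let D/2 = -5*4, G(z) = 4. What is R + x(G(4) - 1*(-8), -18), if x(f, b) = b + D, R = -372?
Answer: -430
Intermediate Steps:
D = -40 (D = 2*(-5*4) = 2*(-20) = -40)
x(f, b) = -40 + b (x(f, b) = b - 40 = -40 + b)
R + x(G(4) - 1*(-8), -18) = -372 + (-40 - 18) = -372 - 58 = -430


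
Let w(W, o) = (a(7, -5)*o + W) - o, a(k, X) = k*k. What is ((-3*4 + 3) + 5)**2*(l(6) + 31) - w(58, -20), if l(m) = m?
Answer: 1494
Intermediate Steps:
a(k, X) = k**2
w(W, o) = W + 48*o (w(W, o) = (7**2*o + W) - o = (49*o + W) - o = (W + 49*o) - o = W + 48*o)
((-3*4 + 3) + 5)**2*(l(6) + 31) - w(58, -20) = ((-3*4 + 3) + 5)**2*(6 + 31) - (58 + 48*(-20)) = ((-12 + 3) + 5)**2*37 - (58 - 960) = (-9 + 5)**2*37 - 1*(-902) = (-4)**2*37 + 902 = 16*37 + 902 = 592 + 902 = 1494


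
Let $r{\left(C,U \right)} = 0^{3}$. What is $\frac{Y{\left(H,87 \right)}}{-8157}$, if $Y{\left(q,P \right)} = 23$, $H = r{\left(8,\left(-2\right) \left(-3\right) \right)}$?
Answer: $- \frac{23}{8157} \approx -0.0028197$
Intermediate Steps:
$r{\left(C,U \right)} = 0$
$H = 0$
$\frac{Y{\left(H,87 \right)}}{-8157} = \frac{23}{-8157} = 23 \left(- \frac{1}{8157}\right) = - \frac{23}{8157}$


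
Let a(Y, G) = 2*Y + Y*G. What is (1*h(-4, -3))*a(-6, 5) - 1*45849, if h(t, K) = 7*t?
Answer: -44673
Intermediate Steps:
a(Y, G) = 2*Y + G*Y
(1*h(-4, -3))*a(-6, 5) - 1*45849 = (1*(7*(-4)))*(-6*(2 + 5)) - 1*45849 = (1*(-28))*(-6*7) - 45849 = -28*(-42) - 45849 = 1176 - 45849 = -44673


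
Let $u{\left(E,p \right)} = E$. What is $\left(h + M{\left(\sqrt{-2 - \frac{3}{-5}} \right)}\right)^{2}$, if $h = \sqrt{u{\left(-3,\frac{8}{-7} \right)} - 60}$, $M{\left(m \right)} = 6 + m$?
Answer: $\frac{\left(30 + i \sqrt{35} + 15 i \sqrt{7}\right)^{2}}{25} \approx -47.183 + 109.45 i$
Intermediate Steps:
$h = 3 i \sqrt{7}$ ($h = \sqrt{-3 - 60} = \sqrt{-63} = 3 i \sqrt{7} \approx 7.9373 i$)
$\left(h + M{\left(\sqrt{-2 - \frac{3}{-5}} \right)}\right)^{2} = \left(3 i \sqrt{7} + \left(6 + \sqrt{-2 - \frac{3}{-5}}\right)\right)^{2} = \left(3 i \sqrt{7} + \left(6 + \sqrt{-2 - - \frac{3}{5}}\right)\right)^{2} = \left(3 i \sqrt{7} + \left(6 + \sqrt{-2 + \frac{3}{5}}\right)\right)^{2} = \left(3 i \sqrt{7} + \left(6 + \sqrt{- \frac{7}{5}}\right)\right)^{2} = \left(3 i \sqrt{7} + \left(6 + \frac{i \sqrt{35}}{5}\right)\right)^{2} = \left(6 + 3 i \sqrt{7} + \frac{i \sqrt{35}}{5}\right)^{2}$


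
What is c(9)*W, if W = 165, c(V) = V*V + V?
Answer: 14850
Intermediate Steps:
c(V) = V + V² (c(V) = V² + V = V + V²)
c(9)*W = (9*(1 + 9))*165 = (9*10)*165 = 90*165 = 14850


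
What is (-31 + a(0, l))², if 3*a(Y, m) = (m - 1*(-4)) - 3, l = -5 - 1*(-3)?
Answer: 8836/9 ≈ 981.78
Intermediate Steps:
l = -2 (l = -5 + 3 = -2)
a(Y, m) = ⅓ + m/3 (a(Y, m) = ((m - 1*(-4)) - 3)/3 = ((m + 4) - 3)/3 = ((4 + m) - 3)/3 = (1 + m)/3 = ⅓ + m/3)
(-31 + a(0, l))² = (-31 + (⅓ + (⅓)*(-2)))² = (-31 + (⅓ - ⅔))² = (-31 - ⅓)² = (-94/3)² = 8836/9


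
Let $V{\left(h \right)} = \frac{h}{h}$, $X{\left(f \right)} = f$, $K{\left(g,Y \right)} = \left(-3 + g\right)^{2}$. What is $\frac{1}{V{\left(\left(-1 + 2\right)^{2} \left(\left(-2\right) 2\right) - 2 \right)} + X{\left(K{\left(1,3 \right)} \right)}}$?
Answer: $\frac{1}{5} \approx 0.2$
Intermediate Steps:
$V{\left(h \right)} = 1$
$\frac{1}{V{\left(\left(-1 + 2\right)^{2} \left(\left(-2\right) 2\right) - 2 \right)} + X{\left(K{\left(1,3 \right)} \right)}} = \frac{1}{1 + \left(-3 + 1\right)^{2}} = \frac{1}{1 + \left(-2\right)^{2}} = \frac{1}{1 + 4} = \frac{1}{5}$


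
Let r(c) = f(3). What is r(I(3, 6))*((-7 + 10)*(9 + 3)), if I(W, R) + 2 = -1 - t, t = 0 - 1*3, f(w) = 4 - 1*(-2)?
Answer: 216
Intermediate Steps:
f(w) = 6 (f(w) = 4 + 2 = 6)
t = -3 (t = 0 - 3 = -3)
I(W, R) = 0 (I(W, R) = -2 + (-1 - 1*(-3)) = -2 + (-1 + 3) = -2 + 2 = 0)
r(c) = 6
r(I(3, 6))*((-7 + 10)*(9 + 3)) = 6*((-7 + 10)*(9 + 3)) = 6*(3*12) = 6*36 = 216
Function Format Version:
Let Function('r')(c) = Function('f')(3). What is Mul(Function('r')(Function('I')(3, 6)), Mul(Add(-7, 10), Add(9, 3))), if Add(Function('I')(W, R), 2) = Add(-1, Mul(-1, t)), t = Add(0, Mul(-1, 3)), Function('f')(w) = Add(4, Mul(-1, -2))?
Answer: 216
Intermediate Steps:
Function('f')(w) = 6 (Function('f')(w) = Add(4, 2) = 6)
t = -3 (t = Add(0, -3) = -3)
Function('I')(W, R) = 0 (Function('I')(W, R) = Add(-2, Add(-1, Mul(-1, -3))) = Add(-2, Add(-1, 3)) = Add(-2, 2) = 0)
Function('r')(c) = 6
Mul(Function('r')(Function('I')(3, 6)), Mul(Add(-7, 10), Add(9, 3))) = Mul(6, Mul(Add(-7, 10), Add(9, 3))) = Mul(6, Mul(3, 12)) = Mul(6, 36) = 216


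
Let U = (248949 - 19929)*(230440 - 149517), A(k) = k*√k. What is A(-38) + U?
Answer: 18532985460 - 38*I*√38 ≈ 1.8533e+10 - 234.25*I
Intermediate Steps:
A(k) = k^(3/2)
U = 18532985460 (U = 229020*80923 = 18532985460)
A(-38) + U = (-38)^(3/2) + 18532985460 = -38*I*√38 + 18532985460 = 18532985460 - 38*I*√38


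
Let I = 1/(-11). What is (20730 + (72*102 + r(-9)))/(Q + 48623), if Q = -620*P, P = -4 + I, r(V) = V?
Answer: 308715/562753 ≈ 0.54858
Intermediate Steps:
I = -1/11 ≈ -0.090909
P = -45/11 (P = -4 - 1/11 = -45/11 ≈ -4.0909)
Q = 27900/11 (Q = -620*(-45/11) = 27900/11 ≈ 2536.4)
(20730 + (72*102 + r(-9)))/(Q + 48623) = (20730 + (72*102 - 9))/(27900/11 + 48623) = (20730 + (7344 - 9))/(562753/11) = (20730 + 7335)*(11/562753) = 28065*(11/562753) = 308715/562753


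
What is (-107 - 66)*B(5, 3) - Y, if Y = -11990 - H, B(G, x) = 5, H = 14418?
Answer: 25543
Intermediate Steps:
Y = -26408 (Y = -11990 - 1*14418 = -11990 - 14418 = -26408)
(-107 - 66)*B(5, 3) - Y = (-107 - 66)*5 - 1*(-26408) = -173*5 + 26408 = -865 + 26408 = 25543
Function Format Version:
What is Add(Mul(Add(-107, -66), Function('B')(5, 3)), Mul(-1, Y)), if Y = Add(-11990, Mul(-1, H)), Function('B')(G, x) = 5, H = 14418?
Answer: 25543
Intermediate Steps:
Y = -26408 (Y = Add(-11990, Mul(-1, 14418)) = Add(-11990, -14418) = -26408)
Add(Mul(Add(-107, -66), Function('B')(5, 3)), Mul(-1, Y)) = Add(Mul(Add(-107, -66), 5), Mul(-1, -26408)) = Add(Mul(-173, 5), 26408) = Add(-865, 26408) = 25543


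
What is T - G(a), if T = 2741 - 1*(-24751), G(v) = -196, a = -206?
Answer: 27688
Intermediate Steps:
T = 27492 (T = 2741 + 24751 = 27492)
T - G(a) = 27492 - 1*(-196) = 27492 + 196 = 27688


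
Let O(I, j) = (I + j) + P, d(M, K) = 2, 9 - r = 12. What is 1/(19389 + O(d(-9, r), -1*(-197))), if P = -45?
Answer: 1/19543 ≈ 5.1169e-5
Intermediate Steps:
r = -3 (r = 9 - 1*12 = 9 - 12 = -3)
O(I, j) = -45 + I + j (O(I, j) = (I + j) - 45 = -45 + I + j)
1/(19389 + O(d(-9, r), -1*(-197))) = 1/(19389 + (-45 + 2 - 1*(-197))) = 1/(19389 + (-45 + 2 + 197)) = 1/(19389 + 154) = 1/19543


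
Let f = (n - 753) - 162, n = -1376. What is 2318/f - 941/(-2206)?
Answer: -2957677/5053946 ≈ -0.58522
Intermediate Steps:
f = -2291 (f = (-1376 - 753) - 162 = -2129 - 162 = -2291)
2318/f - 941/(-2206) = 2318/(-2291) - 941/(-2206) = 2318*(-1/2291) - 941*(-1/2206) = -2318/2291 + 941/2206 = -2957677/5053946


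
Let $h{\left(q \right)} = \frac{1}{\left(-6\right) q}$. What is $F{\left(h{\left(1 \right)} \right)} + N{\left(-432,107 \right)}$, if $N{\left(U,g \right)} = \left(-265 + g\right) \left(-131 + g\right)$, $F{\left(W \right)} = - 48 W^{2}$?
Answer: $\frac{11372}{3} \approx 3790.7$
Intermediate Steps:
$h{\left(q \right)} = - \frac{1}{6 q}$
$F{\left(h{\left(1 \right)} \right)} + N{\left(-432,107 \right)} = - 48 \left(- \frac{1}{6 \cdot 1}\right)^{2} + \left(34715 + 107^{2} - 42372\right) = - 48 \left(\left(- \frac{1}{6}\right) 1\right)^{2} + \left(34715 + 11449 - 42372\right) = - 48 \left(- \frac{1}{6}\right)^{2} + 3792 = \left(-48\right) \frac{1}{36} + 3792 = - \frac{4}{3} + 3792 = \frac{11372}{3}$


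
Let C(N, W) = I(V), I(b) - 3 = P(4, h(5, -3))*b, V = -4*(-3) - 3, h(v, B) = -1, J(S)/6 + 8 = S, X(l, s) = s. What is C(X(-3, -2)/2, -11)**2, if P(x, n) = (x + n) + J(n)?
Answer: 207936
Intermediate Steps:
J(S) = -48 + 6*S
P(x, n) = -48 + x + 7*n (P(x, n) = (x + n) + (-48 + 6*n) = (n + x) + (-48 + 6*n) = -48 + x + 7*n)
V = 9 (V = 12 - 3 = 9)
I(b) = 3 - 51*b (I(b) = 3 + (-48 + 4 + 7*(-1))*b = 3 + (-48 + 4 - 7)*b = 3 - 51*b)
C(N, W) = -456 (C(N, W) = 3 - 51*9 = 3 - 459 = -456)
C(X(-3, -2)/2, -11)**2 = (-456)**2 = 207936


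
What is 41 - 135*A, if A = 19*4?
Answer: -10219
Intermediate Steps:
A = 76
41 - 135*A = 41 - 135*76 = 41 - 10260 = -10219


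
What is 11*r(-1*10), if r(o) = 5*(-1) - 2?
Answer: -77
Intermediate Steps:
r(o) = -7 (r(o) = -5 - 2 = -7)
11*r(-1*10) = 11*(-7) = -77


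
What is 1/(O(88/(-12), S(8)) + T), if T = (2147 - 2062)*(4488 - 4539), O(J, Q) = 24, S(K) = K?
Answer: -1/4311 ≈ -0.00023196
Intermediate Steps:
T = -4335 (T = 85*(-51) = -4335)
1/(O(88/(-12), S(8)) + T) = 1/(24 - 4335) = 1/(-4311) = -1/4311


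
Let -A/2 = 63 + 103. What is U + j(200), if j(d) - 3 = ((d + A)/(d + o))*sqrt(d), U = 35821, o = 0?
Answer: 35824 - 33*sqrt(2)/5 ≈ 35815.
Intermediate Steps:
A = -332 (A = -2*(63 + 103) = -2*166 = -332)
j(d) = 3 + (-332 + d)/sqrt(d) (j(d) = 3 + ((d - 332)/(d + 0))*sqrt(d) = 3 + ((-332 + d)/d)*sqrt(d) = 3 + (-332 + d)/sqrt(d))
U + j(200) = 35821 + (3 + sqrt(200) - 83*sqrt(2)/5) = 35821 + (3 + 10*sqrt(2) - 83*sqrt(2)/5) = 35821 + (3 - 33*sqrt(2)/5) = 35824 - 33*sqrt(2)/5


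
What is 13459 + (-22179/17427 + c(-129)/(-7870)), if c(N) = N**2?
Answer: 615147964491/45716830 ≈ 13456.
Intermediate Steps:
13459 + (-22179/17427 + c(-129)/(-7870)) = 13459 + (-22179/17427 + (-129)**2/(-7870)) = 13459 + (-22179*1/17427 + 16641*(-1/7870)) = 13459 + (-7393/5809 - 16641/7870) = 13459 - 154850479/45716830 = 615147964491/45716830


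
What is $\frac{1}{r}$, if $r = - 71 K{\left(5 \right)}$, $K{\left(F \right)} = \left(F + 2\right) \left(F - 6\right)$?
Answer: $\frac{1}{497} \approx 0.0020121$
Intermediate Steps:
$K{\left(F \right)} = \left(-6 + F\right) \left(2 + F\right)$ ($K{\left(F \right)} = \left(2 + F\right) \left(-6 + F\right) = \left(-6 + F\right) \left(2 + F\right)$)
$r = 497$ ($r = - 71 \left(-12 + 5^{2} - 20\right) = - 71 \left(-12 + 25 - 20\right) = \left(-71\right) \left(-7\right) = 497$)
$\frac{1}{r} = \frac{1}{497}$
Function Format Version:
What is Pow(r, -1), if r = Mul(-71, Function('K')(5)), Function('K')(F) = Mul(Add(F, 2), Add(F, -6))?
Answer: Rational(1, 497) ≈ 0.0020121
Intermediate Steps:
Function('K')(F) = Mul(Add(-6, F), Add(2, F)) (Function('K')(F) = Mul(Add(2, F), Add(-6, F)) = Mul(Add(-6, F), Add(2, F)))
r = 497 (r = Mul(-71, Add(-12, Pow(5, 2), Mul(-4, 5))) = Mul(-71, Add(-12, 25, -20)) = Mul(-71, -7) = 497)
Pow(r, -1) = Pow(497, -1) = Rational(1, 497)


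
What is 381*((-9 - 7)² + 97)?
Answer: 134493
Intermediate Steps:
381*((-9 - 7)² + 97) = 381*((-16)² + 97) = 381*(256 + 97) = 381*353 = 134493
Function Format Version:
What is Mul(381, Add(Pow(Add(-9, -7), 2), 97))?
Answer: 134493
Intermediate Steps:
Mul(381, Add(Pow(Add(-9, -7), 2), 97)) = Mul(381, Add(Pow(-16, 2), 97)) = Mul(381, Add(256, 97)) = Mul(381, 353) = 134493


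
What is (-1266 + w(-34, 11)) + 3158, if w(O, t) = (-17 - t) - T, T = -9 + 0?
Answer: 1873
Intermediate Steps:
T = -9
w(O, t) = -8 - t (w(O, t) = (-17 - t) - 1*(-9) = (-17 - t) + 9 = -8 - t)
(-1266 + w(-34, 11)) + 3158 = (-1266 + (-8 - 1*11)) + 3158 = (-1266 + (-8 - 11)) + 3158 = (-1266 - 19) + 3158 = -1285 + 3158 = 1873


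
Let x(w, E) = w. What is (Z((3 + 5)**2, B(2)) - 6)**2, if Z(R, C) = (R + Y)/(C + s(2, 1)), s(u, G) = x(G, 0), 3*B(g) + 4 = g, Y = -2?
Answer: 32400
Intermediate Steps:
B(g) = -4/3 + g/3
s(u, G) = G
Z(R, C) = (-2 + R)/(1 + C) (Z(R, C) = (R - 2)/(C + 1) = (-2 + R)/(1 + C))
(Z((3 + 5)**2, B(2)) - 6)**2 = ((-2 + (3 + 5)**2)/(1 + (-4/3 + (1/3)*2)) - 6)**2 = ((-2 + 8**2)/(1 + (-4/3 + 2/3)) - 6)**2 = ((-2 + 64)/(1 - 2/3) - 6)**2 = (62/(1/3) - 6)**2 = (3*62 - 6)**2 = (186 - 6)**2 = 180**2 = 32400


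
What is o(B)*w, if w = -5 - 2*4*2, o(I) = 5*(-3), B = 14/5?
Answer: 315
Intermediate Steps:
B = 14/5 (B = 14*(⅕) = 14/5 ≈ 2.8000)
o(I) = -15
w = -21 (w = -5 - 8*2 = -5 - 16 = -21)
o(B)*w = -15*(-21) = 315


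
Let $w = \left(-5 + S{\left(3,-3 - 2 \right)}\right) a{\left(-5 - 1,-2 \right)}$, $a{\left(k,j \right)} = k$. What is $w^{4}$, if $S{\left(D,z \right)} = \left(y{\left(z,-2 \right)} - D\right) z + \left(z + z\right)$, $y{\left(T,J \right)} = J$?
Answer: $12960000$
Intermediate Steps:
$S{\left(D,z \right)} = 2 z + z \left(-2 - D\right)$ ($S{\left(D,z \right)} = \left(-2 - D\right) z + \left(z + z\right) = z \left(-2 - D\right) + 2 z = 2 z + z \left(-2 - D\right)$)
$w = -60$ ($w = \left(-5 - 3 \left(-3 - 2\right)\right) \left(-5 - 1\right) = \left(-5 - 3 \left(-5\right)\right) \left(-6\right) = \left(-5 + 15\right) \left(-6\right) = 10 \left(-6\right) = -60$)
$w^{4} = \left(-60\right)^{4} = 12960000$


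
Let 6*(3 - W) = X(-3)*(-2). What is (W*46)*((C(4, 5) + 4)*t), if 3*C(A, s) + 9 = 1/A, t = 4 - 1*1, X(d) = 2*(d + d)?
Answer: -299/2 ≈ -149.50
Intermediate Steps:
X(d) = 4*d (X(d) = 2*(2*d) = 4*d)
t = 3 (t = 4 - 1 = 3)
C(A, s) = -3 + 1/(3*A)
W = -1 (W = 3 - 4*(-3)*(-2)/6 = 3 - (-2)*(-2) = 3 - ⅙*24 = 3 - 4 = -1)
(W*46)*((C(4, 5) + 4)*t) = (-1*46)*(((-3 + (⅓)/4) + 4)*3) = -46*((-3 + (⅓)*(¼)) + 4)*3 = -46*((-3 + 1/12) + 4)*3 = -46*(-35/12 + 4)*3 = -299*3/6 = -46*13/4 = -299/2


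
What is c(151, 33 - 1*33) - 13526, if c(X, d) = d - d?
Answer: -13526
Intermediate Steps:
c(X, d) = 0
c(151, 33 - 1*33) - 13526 = 0 - 13526 = -13526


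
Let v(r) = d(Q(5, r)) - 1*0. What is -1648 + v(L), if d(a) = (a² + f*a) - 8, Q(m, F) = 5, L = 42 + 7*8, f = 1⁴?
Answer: -1626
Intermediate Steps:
f = 1
L = 98 (L = 42 + 56 = 98)
d(a) = -8 + a + a² (d(a) = (a² + 1*a) - 8 = (a² + a) - 8 = (a + a²) - 8 = -8 + a + a²)
v(r) = 22 (v(r) = (-8 + 5 + 5²) - 1*0 = (-8 + 5 + 25) + 0 = 22 + 0 = 22)
-1648 + v(L) = -1648 + 22 = -1626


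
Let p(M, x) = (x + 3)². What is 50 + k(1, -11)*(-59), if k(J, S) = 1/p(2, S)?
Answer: 3141/64 ≈ 49.078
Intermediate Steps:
p(M, x) = (3 + x)²
k(J, S) = (3 + S)⁻² (k(J, S) = 1/((3 + S)²) = (3 + S)⁻²)
50 + k(1, -11)*(-59) = 50 - 59/(3 - 11)² = 50 - 59/(-8)² = 50 + (1/64)*(-59) = 50 - 59/64 = 3141/64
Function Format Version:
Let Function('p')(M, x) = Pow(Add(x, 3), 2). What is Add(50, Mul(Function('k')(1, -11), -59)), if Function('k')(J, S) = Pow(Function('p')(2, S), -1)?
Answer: Rational(3141, 64) ≈ 49.078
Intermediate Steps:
Function('p')(M, x) = Pow(Add(3, x), 2)
Function('k')(J, S) = Pow(Add(3, S), -2) (Function('k')(J, S) = Pow(Pow(Add(3, S), 2), -1) = Pow(Add(3, S), -2))
Add(50, Mul(Function('k')(1, -11), -59)) = Add(50, Mul(Pow(Add(3, -11), -2), -59)) = Add(50, Mul(Pow(-8, -2), -59)) = Add(50, Mul(Rational(1, 64), -59)) = Add(50, Rational(-59, 64)) = Rational(3141, 64)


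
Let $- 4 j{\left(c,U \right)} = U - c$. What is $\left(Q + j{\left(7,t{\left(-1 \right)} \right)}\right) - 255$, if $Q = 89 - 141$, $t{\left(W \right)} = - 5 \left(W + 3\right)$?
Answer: $- \frac{1211}{4} \approx -302.75$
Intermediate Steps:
$t{\left(W \right)} = -15 - 5 W$ ($t{\left(W \right)} = - 5 \left(3 + W\right) = -15 - 5 W$)
$j{\left(c,U \right)} = - \frac{U}{4} + \frac{c}{4}$ ($j{\left(c,U \right)} = - \frac{U - c}{4} = - \frac{U}{4} + \frac{c}{4}$)
$Q = -52$
$\left(Q + j{\left(7,t{\left(-1 \right)} \right)}\right) - 255 = \left(-52 - \left(- \frac{7}{4} + \frac{-15 - -5}{4}\right)\right) - 255 = \left(-52 - \left(- \frac{7}{4} + \frac{-15 + 5}{4}\right)\right) - 255 = \left(-52 + \left(\left(- \frac{1}{4}\right) \left(-10\right) + \frac{7}{4}\right)\right) - 255 = \left(-52 + \left(\frac{5}{2} + \frac{7}{4}\right)\right) - 255 = \left(-52 + \frac{17}{4}\right) - 255 = - \frac{191}{4} - 255 = - \frac{1211}{4}$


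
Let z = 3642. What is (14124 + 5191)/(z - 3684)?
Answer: -19315/42 ≈ -459.88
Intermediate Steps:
(14124 + 5191)/(z - 3684) = (14124 + 5191)/(3642 - 3684) = 19315/(-42) = 19315*(-1/42) = -19315/42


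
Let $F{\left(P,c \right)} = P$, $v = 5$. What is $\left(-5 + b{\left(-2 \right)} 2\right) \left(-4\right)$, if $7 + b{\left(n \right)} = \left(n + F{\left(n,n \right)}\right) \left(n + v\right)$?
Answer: $172$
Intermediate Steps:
$b{\left(n \right)} = -7 + 2 n \left(5 + n\right)$ ($b{\left(n \right)} = -7 + \left(n + n\right) \left(n + 5\right) = -7 + 2 n \left(5 + n\right)$)
$\left(-5 + b{\left(-2 \right)} 2\right) \left(-4\right) = \left(-5 + \left(-7 + 2 \left(-2\right)^{2} + 10 \left(-2\right)\right) 2\right) \left(-4\right) = \left(-5 + \left(-7 + 2 \cdot 4 - 20\right) 2\right) \left(-4\right) = \left(-5 + \left(-7 + 8 - 20\right) 2\right) \left(-4\right) = \left(-5 - 38\right) \left(-4\right) = \left(-43\right) \left(-4\right) = 172$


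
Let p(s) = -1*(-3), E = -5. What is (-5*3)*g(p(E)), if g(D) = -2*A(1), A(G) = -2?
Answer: -60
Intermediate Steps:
p(s) = 3
g(D) = 4 (g(D) = -2*(-2) = 4)
(-5*3)*g(p(E)) = -5*3*4 = -15*4 = -60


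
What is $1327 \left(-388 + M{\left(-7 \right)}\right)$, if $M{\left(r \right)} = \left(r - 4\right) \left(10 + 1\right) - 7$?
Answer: $-684732$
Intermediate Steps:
$M{\left(r \right)} = -51 + 11 r$ ($M{\left(r \right)} = \left(-4 + r\right) 11 - 7 = \left(-44 + 11 r\right) - 7 = -51 + 11 r$)
$1327 \left(-388 + M{\left(-7 \right)}\right) = 1327 \left(-388 + \left(-51 + 11 \left(-7\right)\right)\right) = 1327 \left(-388 - 128\right) = 1327 \left(-516\right) = -684732$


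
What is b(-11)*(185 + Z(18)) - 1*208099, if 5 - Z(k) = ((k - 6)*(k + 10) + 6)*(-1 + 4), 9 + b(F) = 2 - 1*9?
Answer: -194723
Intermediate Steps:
b(F) = -16 (b(F) = -9 + (2 - 1*9) = -9 + (2 - 9) = -9 - 7 = -16)
Z(k) = -13 - 3*(-6 + k)*(10 + k) (Z(k) = 5 - ((k - 6)*(k + 10) + 6)*(-1 + 4) = 5 - ((-6 + k)*(10 + k) + 6)*3 = 5 - (6 + (-6 + k)*(10 + k))*3 = 5 - (18 + 3*(-6 + k)*(10 + k)) = 5 + (-18 - 3*(-6 + k)*(10 + k)) = -13 - 3*(-6 + k)*(10 + k))
b(-11)*(185 + Z(18)) - 1*208099 = -16*(185 + (167 - 12*18 - 3*18²)) - 1*208099 = -16*(185 + (167 - 216 - 3*324)) - 208099 = -16*(185 + (167 - 216 - 972)) - 208099 = -16*(185 - 1021) - 208099 = -16*(-836) - 208099 = 13376 - 208099 = -194723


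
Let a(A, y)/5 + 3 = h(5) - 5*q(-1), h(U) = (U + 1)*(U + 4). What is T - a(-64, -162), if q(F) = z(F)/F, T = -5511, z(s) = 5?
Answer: -5891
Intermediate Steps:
q(F) = 5/F
h(U) = (1 + U)*(4 + U)
a(A, y) = 380 (a(A, y) = -15 + 5*((4 + 5² + 5*5) - 25/(-1)) = -15 + 5*((4 + 25 + 25) - 25*(-1)) = -15 + 5*(54 - 5*(-5)) = -15 + 5*(54 + 25) = -15 + 5*79 = -15 + 395 = 380)
T - a(-64, -162) = -5511 - 1*380 = -5511 - 380 = -5891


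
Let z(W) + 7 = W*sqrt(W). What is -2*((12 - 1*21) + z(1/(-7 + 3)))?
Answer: 32 + I/4 ≈ 32.0 + 0.25*I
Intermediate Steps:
z(W) = -7 + W**(3/2) (z(W) = -7 + W*sqrt(W) = -7 + W**(3/2))
-2*((12 - 1*21) + z(1/(-7 + 3))) = -2*((12 - 1*21) + (-7 + (1/(-7 + 3))**(3/2))) = -2*((12 - 21) + (-7 + (1/(-4))**(3/2))) = -2*(-9 + (-7 + (-1/4)**(3/2))) = -2*(-9 + (-7 - I/8)) = -2*(-16 - I/8) = 32 + I/4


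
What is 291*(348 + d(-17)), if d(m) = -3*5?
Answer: 96903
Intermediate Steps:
d(m) = -15
291*(348 + d(-17)) = 291*(348 - 15) = 291*333 = 96903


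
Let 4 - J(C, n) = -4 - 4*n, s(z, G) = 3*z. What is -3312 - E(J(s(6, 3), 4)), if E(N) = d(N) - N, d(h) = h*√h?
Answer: -3288 - 48*√6 ≈ -3405.6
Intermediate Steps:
d(h) = h^(3/2)
J(C, n) = 8 + 4*n (J(C, n) = 4 - (-4 - 4*n) = 4 + (4 + 4*n) = 8 + 4*n)
E(N) = N^(3/2) - N
-3312 - E(J(s(6, 3), 4)) = -3312 - ((8 + 4*4)^(3/2) - (8 + 4*4)) = -3312 - ((8 + 16)^(3/2) - (8 + 16)) = -3312 - (24^(3/2) - 1*24) = -3312 - (48*√6 - 24) = -3312 - (-24 + 48*√6) = -3312 + (24 - 48*√6) = -3288 - 48*√6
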